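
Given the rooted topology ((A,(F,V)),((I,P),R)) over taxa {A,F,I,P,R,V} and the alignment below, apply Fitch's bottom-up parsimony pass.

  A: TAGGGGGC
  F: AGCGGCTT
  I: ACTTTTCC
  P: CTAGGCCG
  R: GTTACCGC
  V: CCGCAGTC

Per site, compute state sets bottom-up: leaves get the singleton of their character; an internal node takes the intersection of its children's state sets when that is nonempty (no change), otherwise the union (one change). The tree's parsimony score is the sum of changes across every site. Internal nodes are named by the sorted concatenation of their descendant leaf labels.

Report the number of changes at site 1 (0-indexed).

site 0, node FV: F={A} ∪ V={C} → {A,C} (+1)
site 0, node AFV: A={T} ∪ FV={A,C} → {A,C,T} (+1)
site 0, node IP: I={A} ∪ P={C} → {A,C} (+1)
site 0, node IPR: IP={A,C} ∪ R={G} → {A,C,G} (+1)
site 0, node AFIPRV: AFV={A,C,T} ∩ IPR={A,C,G} → {A,C} (+0)
site 1, node FV: F={G} ∪ V={C} → {C,G} (+1)
site 1, node AFV: A={A} ∪ FV={C,G} → {A,C,G} (+1)
site 1, node IP: I={C} ∪ P={T} → {C,T} (+1)
site 1, node IPR: IP={C,T} ∩ R={T} → {T} (+0)
site 1, node AFIPRV: AFV={A,C,G} ∪ IPR={T} → {A,C,G,T} (+1)
site 2, node FV: F={C} ∪ V={G} → {C,G} (+1)
site 2, node AFV: A={G} ∩ FV={C,G} → {G} (+0)
site 2, node IP: I={T} ∪ P={A} → {A,T} (+1)
site 2, node IPR: IP={A,T} ∩ R={T} → {T} (+0)
site 2, node AFIPRV: AFV={G} ∪ IPR={T} → {G,T} (+1)
site 3, node FV: F={G} ∪ V={C} → {C,G} (+1)
site 3, node AFV: A={G} ∩ FV={C,G} → {G} (+0)
site 3, node IP: I={T} ∪ P={G} → {G,T} (+1)
site 3, node IPR: IP={G,T} ∪ R={A} → {A,G,T} (+1)
site 3, node AFIPRV: AFV={G} ∩ IPR={A,G,T} → {G} (+0)
site 4, node FV: F={G} ∪ V={A} → {A,G} (+1)
site 4, node AFV: A={G} ∩ FV={A,G} → {G} (+0)
site 4, node IP: I={T} ∪ P={G} → {G,T} (+1)
site 4, node IPR: IP={G,T} ∪ R={C} → {C,G,T} (+1)
site 4, node AFIPRV: AFV={G} ∩ IPR={C,G,T} → {G} (+0)
site 5, node FV: F={C} ∪ V={G} → {C,G} (+1)
site 5, node AFV: A={G} ∩ FV={C,G} → {G} (+0)
site 5, node IP: I={T} ∪ P={C} → {C,T} (+1)
site 5, node IPR: IP={C,T} ∩ R={C} → {C} (+0)
site 5, node AFIPRV: AFV={G} ∪ IPR={C} → {C,G} (+1)
site 6, node FV: F={T} ∩ V={T} → {T} (+0)
site 6, node AFV: A={G} ∪ FV={T} → {G,T} (+1)
site 6, node IP: I={C} ∩ P={C} → {C} (+0)
site 6, node IPR: IP={C} ∪ R={G} → {C,G} (+1)
site 6, node AFIPRV: AFV={G,T} ∩ IPR={C,G} → {G} (+0)
site 7, node FV: F={T} ∪ V={C} → {C,T} (+1)
site 7, node AFV: A={C} ∩ FV={C,T} → {C} (+0)
site 7, node IP: I={C} ∪ P={G} → {C,G} (+1)
site 7, node IPR: IP={C,G} ∩ R={C} → {C} (+0)
site 7, node AFIPRV: AFV={C} ∩ IPR={C} → {C} (+0)
per-site changes: [4, 4, 3, 3, 3, 3, 2, 2]; total = 24

4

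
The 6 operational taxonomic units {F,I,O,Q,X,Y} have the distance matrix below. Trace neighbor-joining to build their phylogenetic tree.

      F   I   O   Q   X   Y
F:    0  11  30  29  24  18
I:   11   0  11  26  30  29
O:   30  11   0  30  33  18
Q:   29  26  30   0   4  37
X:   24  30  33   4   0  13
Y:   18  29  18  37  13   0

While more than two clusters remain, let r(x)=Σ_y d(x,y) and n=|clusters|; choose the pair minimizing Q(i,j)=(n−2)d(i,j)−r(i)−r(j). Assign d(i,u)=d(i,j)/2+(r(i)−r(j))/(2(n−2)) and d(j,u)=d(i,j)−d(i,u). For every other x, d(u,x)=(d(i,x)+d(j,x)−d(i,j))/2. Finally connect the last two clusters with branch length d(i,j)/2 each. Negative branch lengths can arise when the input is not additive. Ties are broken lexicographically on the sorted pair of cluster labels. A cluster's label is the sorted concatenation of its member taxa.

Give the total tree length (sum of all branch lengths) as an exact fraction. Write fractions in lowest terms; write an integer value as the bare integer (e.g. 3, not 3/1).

875/16

iteration 1: select Q,X (d=4, Q=-214); attach at lengths (19/4, -3/4); label the merged cluster QX
  updated: d(F,QX)=49/2, d(I,QX)=26, d(O,QX)=59/2, d(QX,Y)=23
iteration 2: select I,O (d=11, Q=-265/2); attach at lengths (43/12, 89/12); label the merged cluster IO
  updated: d(F,IO)=15, d(IO,QX)=89/4, d(IO,Y)=18
iteration 3: select F,IO (d=15, Q=-331/4); attach at lengths (129/16, 111/16); label the merged cluster FIO
  updated: d(FIO,QX)=127/8, d(FIO,Y)=21/2
iteration 4: select FIO,QX (d=127/8, Q=-395/8); attach at lengths (27/16, 227/16); label the merged cluster FIOQX
  updated: d(FIOQX,Y)=141/16
iteration 5: select FIOQX,Y (d=141/16); attach at lengths (141/32, 141/32); label the merged cluster FIOQXY
final tree: (((F:129/16,(I:43/12,O:89/12):111/16):27/16,(Q:19/4,X:-3/4):227/16):141/32,Y:141/32)
total length: 875/16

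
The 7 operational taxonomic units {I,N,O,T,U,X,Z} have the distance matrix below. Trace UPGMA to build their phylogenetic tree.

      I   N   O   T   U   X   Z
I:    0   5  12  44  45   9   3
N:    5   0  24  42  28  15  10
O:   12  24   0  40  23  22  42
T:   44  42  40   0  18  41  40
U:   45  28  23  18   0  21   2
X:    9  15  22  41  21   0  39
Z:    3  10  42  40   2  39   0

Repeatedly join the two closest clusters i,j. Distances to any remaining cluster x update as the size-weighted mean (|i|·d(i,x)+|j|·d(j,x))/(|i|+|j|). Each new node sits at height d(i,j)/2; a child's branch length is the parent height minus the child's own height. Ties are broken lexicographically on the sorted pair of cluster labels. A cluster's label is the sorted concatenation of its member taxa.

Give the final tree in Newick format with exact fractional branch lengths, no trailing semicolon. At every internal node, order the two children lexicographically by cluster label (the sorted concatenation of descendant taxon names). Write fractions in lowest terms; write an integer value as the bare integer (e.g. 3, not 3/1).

(((((I:5/2,N:5/2):7/2,X:6):11/3,O:29/3):169/48,(U:1,Z:1):195/16):89/16,T:75/4)

1. join U+Z (d=2) ⇒ UZ; edges |U|=1, |Z|=1
  updated: d(I,UZ)=24, d(N,UZ)=19, d(O,UZ)=65/2, d(T,UZ)=29, d(UZ,X)=30
2. join I+N (d=5) ⇒ IN; edges |I|=5/2, |N|=5/2
  updated: d(IN,O)=18, d(IN,T)=43, d(IN,UZ)=43/2, d(IN,X)=12
3. join IN+X (d=12) ⇒ INX; edges |IN|=7/2, |X|=6
  updated: d(INX,O)=58/3, d(INX,T)=127/3, d(INX,UZ)=73/3
4. join INX+O (d=58/3) ⇒ INOX; edges |INX|=11/3, |O|=29/3
  updated: d(INOX,T)=167/4, d(INOX,UZ)=211/8
5. join INOX+UZ (d=211/8) ⇒ INOUXZ; edges |INOX|=169/48, |UZ|=195/16
  updated: d(INOUXZ,T)=75/2
6. join INOUXZ+T (d=75/2) ⇒ INOTUXZ; edges |INOUXZ|=89/16, |T|=75/4
final tree: (((((I:5/2,N:5/2):7/2,X:6):11/3,O:29/3):169/48,(U:1,Z:1):195/16):89/16,T:75/4)
total length: 3353/48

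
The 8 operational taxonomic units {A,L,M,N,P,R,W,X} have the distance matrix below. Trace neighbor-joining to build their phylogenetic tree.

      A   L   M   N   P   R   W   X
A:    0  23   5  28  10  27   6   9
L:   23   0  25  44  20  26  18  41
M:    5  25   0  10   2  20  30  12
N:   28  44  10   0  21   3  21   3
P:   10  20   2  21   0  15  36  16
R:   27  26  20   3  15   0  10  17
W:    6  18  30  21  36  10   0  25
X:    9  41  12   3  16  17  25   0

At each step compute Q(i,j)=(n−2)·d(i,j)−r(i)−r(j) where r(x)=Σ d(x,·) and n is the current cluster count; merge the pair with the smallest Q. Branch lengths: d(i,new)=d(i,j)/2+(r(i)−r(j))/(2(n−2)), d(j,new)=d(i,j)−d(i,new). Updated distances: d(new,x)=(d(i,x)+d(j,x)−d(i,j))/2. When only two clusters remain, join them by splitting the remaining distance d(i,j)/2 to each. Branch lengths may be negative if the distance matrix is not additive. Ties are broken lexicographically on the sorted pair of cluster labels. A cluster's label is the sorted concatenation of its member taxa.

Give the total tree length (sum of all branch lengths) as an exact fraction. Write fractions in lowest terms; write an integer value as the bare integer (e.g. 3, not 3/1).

1. join L+W (d=18, Q=-235) ⇒ LW; edges |L|=53/4, |W|=19/4
  updated: d(A,LW)=11/2, d(LW,M)=37/2, d(LW,N)=47/2, d(LW,P)=19, d(LW,R)=9, d(LW,X)=24
2. join N+R (d=3, Q=-329/2) ⇒ NR; edges |N|=5/4, |R|=7/4
  updated: d(A,NR)=26, d(LW,NR)=59/4, d(M,NR)=27/2, d(NR,P)=33/2, d(NR,X)=17/2
3. join A+LW (d=11/2, Q=-461/4) ⇒ ALW; edges |A|=-17/32, |LW|=193/32
  updated: d(ALW,M)=9, d(ALW,NR)=141/8, d(ALW,P)=47/4, d(ALW,X)=55/4
4. join NR+X (d=17/2, Q=-647/8) ⇒ NRX; edges |NR|=251/48, |X|=157/48
  updated: d(ALW,NRX)=183/16, d(M,NRX)=17/2, d(NRX,P)=12
5. join ALW+NRX (d=183/16, Q=-165/4) ⇒ ALNRWX; edges |ALW|=185/32, |NRX|=181/32
  updated: d(ALNRWX,M)=97/32, d(ALNRWX,P)=197/32
6. join ALNRWX+M (d=97/32, Q=-179/16) ⇒ ALMNRWX; edges |ALNRWX|=115/32, |M|=-9/16
  updated: d(ALMNRWX,P)=41/16
7. join ALMNRWX+P (d=41/16) ⇒ ALMNPRWX; edges |ALMNRWX|=41/32, |P|=41/32
final tree: ((((A:-17/32,(L:53/4,W:19/4):193/32):185/32,((N:5/4,R:7/4):251/48,X:157/48):181/32):115/32,M:-9/16):41/32,P:41/32)
total length: 1665/32

1665/32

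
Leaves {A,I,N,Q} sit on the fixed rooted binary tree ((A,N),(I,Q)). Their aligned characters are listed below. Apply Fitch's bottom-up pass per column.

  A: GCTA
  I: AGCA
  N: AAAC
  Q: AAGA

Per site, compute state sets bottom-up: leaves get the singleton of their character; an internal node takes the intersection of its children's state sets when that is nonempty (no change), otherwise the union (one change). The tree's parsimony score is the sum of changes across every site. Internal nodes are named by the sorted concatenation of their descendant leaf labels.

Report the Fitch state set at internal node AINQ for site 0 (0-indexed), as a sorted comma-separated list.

AN@0: {G} ∪ {A} = {A,G} (union, +1)
IQ@0: {A} ∩ {A} = {A} (intersection, +0)
AINQ@0: {A,G} ∩ {A} = {A} (intersection, +0)
AN@1: {C} ∪ {A} = {A,C} (union, +1)
IQ@1: {G} ∪ {A} = {A,G} (union, +1)
AINQ@1: {A,C} ∩ {A,G} = {A} (intersection, +0)
AN@2: {T} ∪ {A} = {A,T} (union, +1)
IQ@2: {C} ∪ {G} = {C,G} (union, +1)
AINQ@2: {A,T} ∪ {C,G} = {A,C,G,T} (union, +1)
AN@3: {A} ∪ {C} = {A,C} (union, +1)
IQ@3: {A} ∩ {A} = {A} (intersection, +0)
AINQ@3: {A,C} ∩ {A} = {A} (intersection, +0)
per-site changes: [1, 2, 3, 1]; total = 7

A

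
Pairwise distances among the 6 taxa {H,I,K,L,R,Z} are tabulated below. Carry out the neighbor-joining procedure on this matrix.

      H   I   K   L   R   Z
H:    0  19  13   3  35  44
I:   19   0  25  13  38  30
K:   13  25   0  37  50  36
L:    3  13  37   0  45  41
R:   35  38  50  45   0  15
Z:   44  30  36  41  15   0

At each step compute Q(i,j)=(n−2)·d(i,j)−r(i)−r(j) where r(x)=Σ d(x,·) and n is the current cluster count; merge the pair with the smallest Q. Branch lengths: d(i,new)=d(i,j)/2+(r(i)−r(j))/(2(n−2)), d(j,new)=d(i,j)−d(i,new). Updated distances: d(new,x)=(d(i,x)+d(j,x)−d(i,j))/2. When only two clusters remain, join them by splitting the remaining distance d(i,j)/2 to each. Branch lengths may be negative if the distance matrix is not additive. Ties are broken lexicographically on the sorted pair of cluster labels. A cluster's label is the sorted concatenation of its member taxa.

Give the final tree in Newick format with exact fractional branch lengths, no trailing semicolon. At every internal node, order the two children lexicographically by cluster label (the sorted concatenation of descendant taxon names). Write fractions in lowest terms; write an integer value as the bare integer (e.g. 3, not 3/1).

step 1: merge (R,Z) at d=15, Q=-289; branch lengths R→77/8, Z→43/8; new cluster RZ
  updated: d(H,RZ)=32, d(I,RZ)=53/2, d(K,RZ)=71/2, d(L,RZ)=71/2
step 2: merge (H,L) at d=3, Q=-293/2; branch lengths H→-25/12, L→61/12; new cluster HL
  updated: d(HL,I)=29/2, d(HL,K)=47/2, d(HL,RZ)=129/4
step 3: merge (HL,I) at d=29/2, Q=-429/4; branch lengths HL→133/16, I→99/16; new cluster HIL
  updated: d(HIL,K)=17, d(HIL,RZ)=177/8
step 4: merge (HIL,K) at d=17, Q=-597/8; branch lengths HIL→29/16, K→243/16; new cluster HIKL
  updated: d(HIKL,RZ)=325/16
step 5: merge (HIKL,RZ) at d=325/16; branch lengths HIKL→325/32, RZ→325/32; new cluster HIKLRZ
final tree: ((((H:-25/12,L:61/12):133/16,I:99/16):29/16,K:243/16):325/32,(R:77/8,Z:43/8):325/32)
total length: 1117/16

((((H:-25/12,L:61/12):133/16,I:99/16):29/16,K:243/16):325/32,(R:77/8,Z:43/8):325/32)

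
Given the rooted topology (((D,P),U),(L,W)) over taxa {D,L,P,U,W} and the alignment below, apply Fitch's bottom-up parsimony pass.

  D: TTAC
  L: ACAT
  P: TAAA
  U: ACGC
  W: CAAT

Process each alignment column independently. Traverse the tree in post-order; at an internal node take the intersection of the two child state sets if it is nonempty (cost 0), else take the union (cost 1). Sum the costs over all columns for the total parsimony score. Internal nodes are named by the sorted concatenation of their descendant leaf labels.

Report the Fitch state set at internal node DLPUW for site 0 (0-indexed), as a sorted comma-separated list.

[col 0] DP: children D:{T}, P:{T} ∩→ {T}; cost 0
[col 0] DPU: children DP:{T}, U:{A} ∪→ {A,T}; cost 1
[col 0] LW: children L:{A}, W:{C} ∪→ {A,C}; cost 1
[col 0] DLPUW: children DPU:{A,T}, LW:{A,C} ∩→ {A}; cost 0
[col 1] DP: children D:{T}, P:{A} ∪→ {A,T}; cost 1
[col 1] DPU: children DP:{A,T}, U:{C} ∪→ {A,C,T}; cost 1
[col 1] LW: children L:{C}, W:{A} ∪→ {A,C}; cost 1
[col 1] DLPUW: children DPU:{A,C,T}, LW:{A,C} ∩→ {A,C}; cost 0
[col 2] DP: children D:{A}, P:{A} ∩→ {A}; cost 0
[col 2] DPU: children DP:{A}, U:{G} ∪→ {A,G}; cost 1
[col 2] LW: children L:{A}, W:{A} ∩→ {A}; cost 0
[col 2] DLPUW: children DPU:{A,G}, LW:{A} ∩→ {A}; cost 0
[col 3] DP: children D:{C}, P:{A} ∪→ {A,C}; cost 1
[col 3] DPU: children DP:{A,C}, U:{C} ∩→ {C}; cost 0
[col 3] LW: children L:{T}, W:{T} ∩→ {T}; cost 0
[col 3] DLPUW: children DPU:{C}, LW:{T} ∪→ {C,T}; cost 1
per-site changes: [2, 3, 1, 2]; total = 8

A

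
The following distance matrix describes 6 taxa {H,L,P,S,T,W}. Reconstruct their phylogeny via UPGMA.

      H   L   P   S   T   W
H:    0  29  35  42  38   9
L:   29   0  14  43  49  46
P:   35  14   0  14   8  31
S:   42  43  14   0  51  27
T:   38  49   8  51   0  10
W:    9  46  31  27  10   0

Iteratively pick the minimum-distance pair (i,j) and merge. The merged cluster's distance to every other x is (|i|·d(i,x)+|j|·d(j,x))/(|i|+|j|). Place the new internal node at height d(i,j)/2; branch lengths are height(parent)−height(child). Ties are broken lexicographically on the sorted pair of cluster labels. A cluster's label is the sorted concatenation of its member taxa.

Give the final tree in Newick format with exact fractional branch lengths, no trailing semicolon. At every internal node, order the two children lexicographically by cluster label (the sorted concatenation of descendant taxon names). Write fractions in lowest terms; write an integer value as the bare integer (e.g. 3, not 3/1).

((((H:9/2,W:9/2):39/4,(P:4,T:4):41/4):5/2,S:67/4):27/20,L:181/10)

1. join P+T (d=8) ⇒ PT; edges |P|=4, |T|=4
  updated: d(H,PT)=73/2, d(L,PT)=63/2, d(PT,S)=65/2, d(PT,W)=41/2
2. join H+W (d=9) ⇒ HW; edges |H|=9/2, |W|=9/2
  updated: d(HW,L)=75/2, d(HW,PT)=57/2, d(HW,S)=69/2
3. join HW+PT (d=57/2) ⇒ HPTW; edges |HW|=39/4, |PT|=41/4
  updated: d(HPTW,L)=69/2, d(HPTW,S)=67/2
4. join HPTW+S (d=67/2) ⇒ HPSTW; edges |HPTW|=5/2, |S|=67/4
  updated: d(HPSTW,L)=181/5
5. join HPSTW+L (d=181/5) ⇒ HLPSTW; edges |HPSTW|=27/20, |L|=181/10
final tree: ((((H:9/2,W:9/2):39/4,(P:4,T:4):41/4):5/2,S:67/4):27/20,L:181/10)
total length: 757/10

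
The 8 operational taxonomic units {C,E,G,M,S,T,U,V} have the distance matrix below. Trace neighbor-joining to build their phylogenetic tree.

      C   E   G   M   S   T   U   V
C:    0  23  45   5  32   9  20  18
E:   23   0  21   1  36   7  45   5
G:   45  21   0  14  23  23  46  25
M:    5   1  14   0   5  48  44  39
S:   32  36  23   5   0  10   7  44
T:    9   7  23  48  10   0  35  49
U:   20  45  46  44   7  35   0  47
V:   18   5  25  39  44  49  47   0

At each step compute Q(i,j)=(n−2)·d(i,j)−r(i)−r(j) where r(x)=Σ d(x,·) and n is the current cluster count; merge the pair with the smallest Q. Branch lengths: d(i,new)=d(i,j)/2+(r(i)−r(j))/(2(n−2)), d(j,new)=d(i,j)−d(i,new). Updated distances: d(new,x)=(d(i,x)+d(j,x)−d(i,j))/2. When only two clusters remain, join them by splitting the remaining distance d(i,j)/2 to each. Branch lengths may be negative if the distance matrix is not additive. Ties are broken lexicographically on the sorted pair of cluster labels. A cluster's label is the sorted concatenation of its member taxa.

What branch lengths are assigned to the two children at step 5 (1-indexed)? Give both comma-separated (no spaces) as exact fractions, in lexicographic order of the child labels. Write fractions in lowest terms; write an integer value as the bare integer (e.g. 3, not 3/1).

step 1: merge (S,U) at d=7, Q=-359; branch lengths S→-15/4, U→43/4; new cluster SU
  updated: d(C,SU)=45/2, d(E,SU)=37, d(G,SU)=31, d(M,SU)=21, d(SU,T)=19, d(SU,V)=42
step 2: merge (E,V) at d=5, Q=-247; branch lengths E→-59/10, V→109/10; new cluster EV
  updated: d(C,EV)=18, d(EV,G)=41/2, d(EV,M)=35/2, d(EV,SU)=37, d(EV,T)=51/2
step 3: merge (C,T) at d=9, Q=-188; branch lengths C→11/8, T→61/8; new cluster CT
  updated: d(CT,EV)=69/4, d(CT,G)=59/2, d(CT,M)=22, d(CT,SU)=65/4
step 4: merge (CT,SU) at d=65/4, Q=-283/2; branch lengths CT→19/4, SU→23/2; new cluster CSTU
  updated: d(CSTU,EV)=19, d(CSTU,G)=177/8, d(CSTU,M)=107/8
step 5: merge (CSTU,EV) at d=19, Q=-147/2; branch lengths CSTU→71/8, EV→81/8; new cluster CESTUV
  updated: d(CESTUV,G)=189/16, d(CESTUV,M)=95/16
step 6: merge (CESTUV,G) at d=189/16, Q=-127/4; branch lengths CESTUV→15/8, G→159/16; new cluster CEGSTUV
  updated: d(CEGSTUV,M)=65/16
step 7: merge (CEGSTUV,M) at d=65/16; branch lengths CEGSTUV→65/32, M→65/32; new cluster CEGMSTUV
final tree: (((((C:11/8,T:61/8):19/4,(S:-15/4,U:43/4):23/2):71/8,(E:-59/10,V:109/10):81/8):15/8,G:159/16):65/32,M:65/32)
total length: 577/8

71/8,81/8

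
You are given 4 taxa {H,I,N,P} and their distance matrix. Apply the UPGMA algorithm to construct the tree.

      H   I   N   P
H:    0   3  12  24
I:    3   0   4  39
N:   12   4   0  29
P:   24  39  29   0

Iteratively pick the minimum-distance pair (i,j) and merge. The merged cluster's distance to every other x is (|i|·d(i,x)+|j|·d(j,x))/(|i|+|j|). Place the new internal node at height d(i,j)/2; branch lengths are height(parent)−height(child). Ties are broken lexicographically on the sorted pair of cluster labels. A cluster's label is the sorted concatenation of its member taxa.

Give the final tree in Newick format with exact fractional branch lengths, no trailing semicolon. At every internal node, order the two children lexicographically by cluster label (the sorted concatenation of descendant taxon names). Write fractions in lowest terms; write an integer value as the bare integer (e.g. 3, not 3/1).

(((H:3/2,I:3/2):5/2,N:4):34/3,P:46/3)

iteration 1: select H,I (d=3); attach at lengths (3/2, 3/2); label the merged cluster HI
  updated: d(HI,N)=8, d(HI,P)=63/2
iteration 2: select HI,N (d=8); attach at lengths (5/2, 4); label the merged cluster HIN
  updated: d(HIN,P)=92/3
iteration 3: select HIN,P (d=92/3); attach at lengths (34/3, 46/3); label the merged cluster HINP
final tree: (((H:3/2,I:3/2):5/2,N:4):34/3,P:46/3)
total length: 217/6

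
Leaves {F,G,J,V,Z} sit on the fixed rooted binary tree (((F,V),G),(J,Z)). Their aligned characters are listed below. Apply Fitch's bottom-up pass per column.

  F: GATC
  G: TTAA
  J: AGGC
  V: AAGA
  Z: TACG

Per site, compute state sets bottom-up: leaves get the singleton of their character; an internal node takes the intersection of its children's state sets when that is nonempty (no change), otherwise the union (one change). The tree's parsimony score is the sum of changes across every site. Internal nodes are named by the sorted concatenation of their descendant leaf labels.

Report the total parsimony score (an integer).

11

[col 0] FV: children F:{G}, V:{A} ∪→ {A,G}; cost 1
[col 0] FGV: children FV:{A,G}, G:{T} ∪→ {A,G,T}; cost 1
[col 0] JZ: children J:{A}, Z:{T} ∪→ {A,T}; cost 1
[col 0] FGJVZ: children FGV:{A,G,T}, JZ:{A,T} ∩→ {A,T}; cost 0
[col 1] FV: children F:{A}, V:{A} ∩→ {A}; cost 0
[col 1] FGV: children FV:{A}, G:{T} ∪→ {A,T}; cost 1
[col 1] JZ: children J:{G}, Z:{A} ∪→ {A,G}; cost 1
[col 1] FGJVZ: children FGV:{A,T}, JZ:{A,G} ∩→ {A}; cost 0
[col 2] FV: children F:{T}, V:{G} ∪→ {G,T}; cost 1
[col 2] FGV: children FV:{G,T}, G:{A} ∪→ {A,G,T}; cost 1
[col 2] JZ: children J:{G}, Z:{C} ∪→ {C,G}; cost 1
[col 2] FGJVZ: children FGV:{A,G,T}, JZ:{C,G} ∩→ {G}; cost 0
[col 3] FV: children F:{C}, V:{A} ∪→ {A,C}; cost 1
[col 3] FGV: children FV:{A,C}, G:{A} ∩→ {A}; cost 0
[col 3] JZ: children J:{C}, Z:{G} ∪→ {C,G}; cost 1
[col 3] FGJVZ: children FGV:{A}, JZ:{C,G} ∪→ {A,C,G}; cost 1
per-site changes: [3, 2, 3, 3]; total = 11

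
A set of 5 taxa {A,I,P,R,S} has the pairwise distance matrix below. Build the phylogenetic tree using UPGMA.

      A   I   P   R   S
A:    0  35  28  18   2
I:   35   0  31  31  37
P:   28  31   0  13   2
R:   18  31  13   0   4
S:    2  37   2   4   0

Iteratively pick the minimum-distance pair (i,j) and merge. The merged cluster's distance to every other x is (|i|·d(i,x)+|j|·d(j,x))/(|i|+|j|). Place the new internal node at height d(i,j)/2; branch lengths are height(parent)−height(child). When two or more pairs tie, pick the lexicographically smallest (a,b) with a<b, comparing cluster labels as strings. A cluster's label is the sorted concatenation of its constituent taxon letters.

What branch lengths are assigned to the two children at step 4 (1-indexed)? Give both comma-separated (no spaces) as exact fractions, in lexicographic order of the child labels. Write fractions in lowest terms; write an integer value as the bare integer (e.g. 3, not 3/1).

115/12,67/4

1. join A+S (d=2) ⇒ AS; edges |A|=1, |S|=1
  updated: d(AS,I)=36, d(AS,P)=15, d(AS,R)=11
2. join AS+R (d=11) ⇒ ARS; edges |AS|=9/2, |R|=11/2
  updated: d(ARS,I)=103/3, d(ARS,P)=43/3
3. join ARS+P (d=43/3) ⇒ APRS; edges |ARS|=5/3, |P|=43/6
  updated: d(APRS,I)=67/2
4. join APRS+I (d=67/2) ⇒ AIPRS; edges |APRS|=115/12, |I|=67/4
final tree: ((((A:1,S:1):9/2,R:11/2):5/3,P:43/6):115/12,I:67/4)
total length: 283/6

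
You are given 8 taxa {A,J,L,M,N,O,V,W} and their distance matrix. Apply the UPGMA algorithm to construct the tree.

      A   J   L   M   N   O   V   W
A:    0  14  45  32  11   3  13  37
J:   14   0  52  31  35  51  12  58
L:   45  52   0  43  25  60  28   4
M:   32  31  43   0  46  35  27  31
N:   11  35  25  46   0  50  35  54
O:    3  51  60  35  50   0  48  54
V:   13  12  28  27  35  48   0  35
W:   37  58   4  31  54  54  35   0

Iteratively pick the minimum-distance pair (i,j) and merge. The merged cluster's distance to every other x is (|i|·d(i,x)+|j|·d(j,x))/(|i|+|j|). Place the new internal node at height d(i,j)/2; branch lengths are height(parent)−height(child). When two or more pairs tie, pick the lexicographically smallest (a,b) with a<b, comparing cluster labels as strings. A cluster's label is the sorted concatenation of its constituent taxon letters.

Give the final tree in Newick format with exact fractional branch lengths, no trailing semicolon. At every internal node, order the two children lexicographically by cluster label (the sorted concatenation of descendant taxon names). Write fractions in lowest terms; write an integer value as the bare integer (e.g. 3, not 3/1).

iteration 1: select A,O (d=3); attach at lengths (3/2, 3/2); label the merged cluster AO
  updated: d(AO,J)=65/2, d(AO,L)=105/2, d(AO,M)=67/2, d(AO,N)=61/2, d(AO,V)=61/2, d(AO,W)=91/2
iteration 2: select L,W (d=4); attach at lengths (2, 2); label the merged cluster LW
  updated: d(AO,LW)=49, d(J,LW)=55, d(LW,M)=37, d(LW,N)=79/2, d(LW,V)=63/2
iteration 3: select J,V (d=12); attach at lengths (6, 6); label the merged cluster JV
  updated: d(AO,JV)=63/2, d(JV,LW)=173/4, d(JV,M)=29, d(JV,N)=35
iteration 4: select JV,M (d=29); attach at lengths (17/2, 29/2); label the merged cluster JMV
  updated: d(AO,JMV)=193/6, d(JMV,LW)=247/6, d(JMV,N)=116/3
iteration 5: select AO,N (d=61/2); attach at lengths (55/4, 61/4); label the merged cluster ANO
  updated: d(ANO,JMV)=103/3, d(ANO,LW)=275/6
iteration 6: select ANO,JMV (d=103/3); attach at lengths (23/12, 8/3); label the merged cluster AJMNOV
  updated: d(AJMNOV,LW)=87/2
iteration 7: select AJMNOV,LW (d=87/2); attach at lengths (55/12, 79/4); label the merged cluster AJLMNOVW
final tree: ((((A:3/2,O:3/2):55/4,N:61/4):23/12,((J:6,V:6):17/2,M:29/2):8/3):55/12,(L:2,W:2):79/4)
total length: 1199/12

((((A:3/2,O:3/2):55/4,N:61/4):23/12,((J:6,V:6):17/2,M:29/2):8/3):55/12,(L:2,W:2):79/4)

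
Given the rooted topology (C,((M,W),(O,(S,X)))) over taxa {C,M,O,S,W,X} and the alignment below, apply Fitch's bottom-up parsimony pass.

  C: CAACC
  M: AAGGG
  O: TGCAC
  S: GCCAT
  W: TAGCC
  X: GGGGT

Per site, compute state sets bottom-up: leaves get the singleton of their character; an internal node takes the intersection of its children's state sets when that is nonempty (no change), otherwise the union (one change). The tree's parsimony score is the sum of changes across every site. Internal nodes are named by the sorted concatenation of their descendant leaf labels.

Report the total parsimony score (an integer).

site 0, node MW: M={A} ∪ W={T} → {A,T} (+1)
site 0, node SX: S={G} ∩ X={G} → {G} (+0)
site 0, node OSX: O={T} ∪ SX={G} → {G,T} (+1)
site 0, node MOSWX: MW={A,T} ∩ OSX={G,T} → {T} (+0)
site 0, node CMOSWX: C={C} ∪ MOSWX={T} → {C,T} (+1)
site 1, node MW: M={A} ∩ W={A} → {A} (+0)
site 1, node SX: S={C} ∪ X={G} → {C,G} (+1)
site 1, node OSX: O={G} ∩ SX={C,G} → {G} (+0)
site 1, node MOSWX: MW={A} ∪ OSX={G} → {A,G} (+1)
site 1, node CMOSWX: C={A} ∩ MOSWX={A,G} → {A} (+0)
site 2, node MW: M={G} ∩ W={G} → {G} (+0)
site 2, node SX: S={C} ∪ X={G} → {C,G} (+1)
site 2, node OSX: O={C} ∩ SX={C,G} → {C} (+0)
site 2, node MOSWX: MW={G} ∪ OSX={C} → {C,G} (+1)
site 2, node CMOSWX: C={A} ∪ MOSWX={C,G} → {A,C,G} (+1)
site 3, node MW: M={G} ∪ W={C} → {C,G} (+1)
site 3, node SX: S={A} ∪ X={G} → {A,G} (+1)
site 3, node OSX: O={A} ∩ SX={A,G} → {A} (+0)
site 3, node MOSWX: MW={C,G} ∪ OSX={A} → {A,C,G} (+1)
site 3, node CMOSWX: C={C} ∩ MOSWX={A,C,G} → {C} (+0)
site 4, node MW: M={G} ∪ W={C} → {C,G} (+1)
site 4, node SX: S={T} ∩ X={T} → {T} (+0)
site 4, node OSX: O={C} ∪ SX={T} → {C,T} (+1)
site 4, node MOSWX: MW={C,G} ∩ OSX={C,T} → {C} (+0)
site 4, node CMOSWX: C={C} ∩ MOSWX={C} → {C} (+0)
per-site changes: [3, 2, 3, 3, 2]; total = 13

13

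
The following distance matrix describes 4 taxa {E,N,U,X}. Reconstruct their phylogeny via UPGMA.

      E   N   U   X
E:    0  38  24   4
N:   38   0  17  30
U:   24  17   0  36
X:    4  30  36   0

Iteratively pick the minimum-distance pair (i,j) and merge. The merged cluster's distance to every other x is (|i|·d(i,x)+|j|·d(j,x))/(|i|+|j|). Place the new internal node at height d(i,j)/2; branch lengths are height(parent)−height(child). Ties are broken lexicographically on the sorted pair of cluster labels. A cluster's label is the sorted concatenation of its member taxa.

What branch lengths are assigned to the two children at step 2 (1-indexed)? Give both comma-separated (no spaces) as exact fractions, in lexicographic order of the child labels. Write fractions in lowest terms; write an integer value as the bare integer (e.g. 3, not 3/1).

step 1: merge (E,X) at d=4; branch lengths E→2, X→2; new cluster EX
  updated: d(EX,N)=34, d(EX,U)=30
step 2: merge (N,U) at d=17; branch lengths N→17/2, U→17/2; new cluster NU
  updated: d(EX,NU)=32
step 3: merge (EX,NU) at d=32; branch lengths EX→14, NU→15/2; new cluster ENUX
final tree: ((E:2,X:2):14,(N:17/2,U:17/2):15/2)
total length: 85/2

17/2,17/2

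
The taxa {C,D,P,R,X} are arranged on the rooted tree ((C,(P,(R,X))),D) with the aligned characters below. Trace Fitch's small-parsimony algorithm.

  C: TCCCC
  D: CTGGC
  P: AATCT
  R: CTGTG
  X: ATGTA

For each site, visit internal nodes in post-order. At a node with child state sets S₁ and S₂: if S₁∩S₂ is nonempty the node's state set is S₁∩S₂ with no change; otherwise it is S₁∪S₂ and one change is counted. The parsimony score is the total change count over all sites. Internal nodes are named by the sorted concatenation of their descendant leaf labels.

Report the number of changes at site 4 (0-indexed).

3

RX@0: {C} ∪ {A} = {A,C} (union, +1)
PRX@0: {A} ∩ {A,C} = {A} (intersection, +0)
CPRX@0: {T} ∪ {A} = {A,T} (union, +1)
CDPRX@0: {A,T} ∪ {C} = {A,C,T} (union, +1)
RX@1: {T} ∩ {T} = {T} (intersection, +0)
PRX@1: {A} ∪ {T} = {A,T} (union, +1)
CPRX@1: {C} ∪ {A,T} = {A,C,T} (union, +1)
CDPRX@1: {A,C,T} ∩ {T} = {T} (intersection, +0)
RX@2: {G} ∩ {G} = {G} (intersection, +0)
PRX@2: {T} ∪ {G} = {G,T} (union, +1)
CPRX@2: {C} ∪ {G,T} = {C,G,T} (union, +1)
CDPRX@2: {C,G,T} ∩ {G} = {G} (intersection, +0)
RX@3: {T} ∩ {T} = {T} (intersection, +0)
PRX@3: {C} ∪ {T} = {C,T} (union, +1)
CPRX@3: {C} ∩ {C,T} = {C} (intersection, +0)
CDPRX@3: {C} ∪ {G} = {C,G} (union, +1)
RX@4: {G} ∪ {A} = {A,G} (union, +1)
PRX@4: {T} ∪ {A,G} = {A,G,T} (union, +1)
CPRX@4: {C} ∪ {A,G,T} = {A,C,G,T} (union, +1)
CDPRX@4: {A,C,G,T} ∩ {C} = {C} (intersection, +0)
per-site changes: [3, 2, 2, 2, 3]; total = 12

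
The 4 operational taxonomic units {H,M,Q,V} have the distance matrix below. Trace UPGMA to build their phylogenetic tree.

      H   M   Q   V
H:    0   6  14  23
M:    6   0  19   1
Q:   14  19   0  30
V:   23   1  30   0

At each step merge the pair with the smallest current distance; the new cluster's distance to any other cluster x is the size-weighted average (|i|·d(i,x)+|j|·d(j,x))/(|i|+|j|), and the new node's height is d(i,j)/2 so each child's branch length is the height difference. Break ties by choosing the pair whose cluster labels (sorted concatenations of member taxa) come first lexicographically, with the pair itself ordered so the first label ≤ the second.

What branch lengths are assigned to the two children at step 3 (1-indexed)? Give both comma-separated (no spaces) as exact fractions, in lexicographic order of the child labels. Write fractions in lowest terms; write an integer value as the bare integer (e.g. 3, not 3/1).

iteration 1: select M,V (d=1); attach at lengths (1/2, 1/2); label the merged cluster MV
  updated: d(H,MV)=29/2, d(MV,Q)=49/2
iteration 2: select H,Q (d=14); attach at lengths (7, 7); label the merged cluster HQ
  updated: d(HQ,MV)=39/2
iteration 3: select HQ,MV (d=39/2); attach at lengths (11/4, 37/4); label the merged cluster HMQV
final tree: ((H:7,Q:7):11/4,(M:1/2,V:1/2):37/4)
total length: 27

11/4,37/4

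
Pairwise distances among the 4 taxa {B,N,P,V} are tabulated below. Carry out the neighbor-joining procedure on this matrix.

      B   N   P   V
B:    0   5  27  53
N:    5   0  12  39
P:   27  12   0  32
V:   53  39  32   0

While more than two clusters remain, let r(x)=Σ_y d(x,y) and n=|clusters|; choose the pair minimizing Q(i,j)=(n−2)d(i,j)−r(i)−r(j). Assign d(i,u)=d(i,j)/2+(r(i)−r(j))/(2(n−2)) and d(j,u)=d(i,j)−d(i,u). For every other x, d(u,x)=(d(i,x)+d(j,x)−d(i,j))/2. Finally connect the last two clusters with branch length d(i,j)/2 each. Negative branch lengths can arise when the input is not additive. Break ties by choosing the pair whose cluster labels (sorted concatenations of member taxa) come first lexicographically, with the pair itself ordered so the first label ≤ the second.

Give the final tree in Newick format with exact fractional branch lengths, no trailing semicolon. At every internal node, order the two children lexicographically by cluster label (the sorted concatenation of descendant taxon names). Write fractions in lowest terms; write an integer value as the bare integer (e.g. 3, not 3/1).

iteration 1: select B,N (d=5, Q=-131); attach at lengths (39/4, -19/4); label the merged cluster BN
  updated: d(BN,P)=17, d(BN,V)=87/2
iteration 2: select BN,P (d=17, Q=-185/2); attach at lengths (57/4, 11/4); label the merged cluster BNP
  updated: d(BNP,V)=117/4
iteration 3: select BNP,V (d=117/4); attach at lengths (117/8, 117/8); label the merged cluster BNPV
final tree: (((B:39/4,N:-19/4):57/4,P:11/4):117/8,V:117/8)
total length: 205/4

(((B:39/4,N:-19/4):57/4,P:11/4):117/8,V:117/8)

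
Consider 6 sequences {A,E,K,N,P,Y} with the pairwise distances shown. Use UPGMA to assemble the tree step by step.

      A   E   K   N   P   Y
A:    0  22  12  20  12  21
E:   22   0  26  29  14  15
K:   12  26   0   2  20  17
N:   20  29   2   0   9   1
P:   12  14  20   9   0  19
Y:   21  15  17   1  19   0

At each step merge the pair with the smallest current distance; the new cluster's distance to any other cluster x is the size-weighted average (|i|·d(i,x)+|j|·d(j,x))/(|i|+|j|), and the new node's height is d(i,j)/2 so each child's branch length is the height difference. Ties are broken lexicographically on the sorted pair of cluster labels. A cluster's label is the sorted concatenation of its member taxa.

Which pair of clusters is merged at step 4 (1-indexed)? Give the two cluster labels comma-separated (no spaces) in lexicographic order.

AP,KNY

1. join N+Y (d=1) ⇒ NY; edges |N|=1/2, |Y|=1/2
  updated: d(A,NY)=41/2, d(E,NY)=22, d(K,NY)=19/2, d(NY,P)=14
2. join K+NY (d=19/2) ⇒ KNY; edges |K|=19/4, |NY|=17/4
  updated: d(A,KNY)=53/3, d(E,KNY)=70/3, d(KNY,P)=16
3. join A+P (d=12) ⇒ AP; edges |A|=6, |P|=6
  updated: d(AP,E)=18, d(AP,KNY)=101/6
4. join AP+KNY (d=101/6) ⇒ AKNPY; edges |AP|=29/12, |KNY|=11/3
  updated: d(AKNPY,E)=106/5
5. join AKNPY+E (d=106/5) ⇒ AEKNPY; edges |AKNPY|=131/60, |E|=53/5
final tree: (((A:6,P:6):29/12,(K:19/4,(N:1/2,Y:1/2):17/4):11/3):131/60,E:53/5)
total length: 613/15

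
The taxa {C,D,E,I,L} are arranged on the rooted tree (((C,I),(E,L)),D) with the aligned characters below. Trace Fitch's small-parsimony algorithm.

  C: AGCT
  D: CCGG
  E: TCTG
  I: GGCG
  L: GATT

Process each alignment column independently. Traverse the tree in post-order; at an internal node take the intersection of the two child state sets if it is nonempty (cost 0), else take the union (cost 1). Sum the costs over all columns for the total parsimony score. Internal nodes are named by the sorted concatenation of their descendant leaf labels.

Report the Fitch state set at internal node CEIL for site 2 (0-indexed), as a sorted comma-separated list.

C,T

site 0, node CI: C={A} ∪ I={G} → {A,G} (+1)
site 0, node EL: E={T} ∪ L={G} → {G,T} (+1)
site 0, node CEIL: CI={A,G} ∩ EL={G,T} → {G} (+0)
site 0, node CDEIL: CEIL={G} ∪ D={C} → {C,G} (+1)
site 1, node CI: C={G} ∩ I={G} → {G} (+0)
site 1, node EL: E={C} ∪ L={A} → {A,C} (+1)
site 1, node CEIL: CI={G} ∪ EL={A,C} → {A,C,G} (+1)
site 1, node CDEIL: CEIL={A,C,G} ∩ D={C} → {C} (+0)
site 2, node CI: C={C} ∩ I={C} → {C} (+0)
site 2, node EL: E={T} ∩ L={T} → {T} (+0)
site 2, node CEIL: CI={C} ∪ EL={T} → {C,T} (+1)
site 2, node CDEIL: CEIL={C,T} ∪ D={G} → {C,G,T} (+1)
site 3, node CI: C={T} ∪ I={G} → {G,T} (+1)
site 3, node EL: E={G} ∪ L={T} → {G,T} (+1)
site 3, node CEIL: CI={G,T} ∩ EL={G,T} → {G,T} (+0)
site 3, node CDEIL: CEIL={G,T} ∩ D={G} → {G} (+0)
per-site changes: [3, 2, 2, 2]; total = 9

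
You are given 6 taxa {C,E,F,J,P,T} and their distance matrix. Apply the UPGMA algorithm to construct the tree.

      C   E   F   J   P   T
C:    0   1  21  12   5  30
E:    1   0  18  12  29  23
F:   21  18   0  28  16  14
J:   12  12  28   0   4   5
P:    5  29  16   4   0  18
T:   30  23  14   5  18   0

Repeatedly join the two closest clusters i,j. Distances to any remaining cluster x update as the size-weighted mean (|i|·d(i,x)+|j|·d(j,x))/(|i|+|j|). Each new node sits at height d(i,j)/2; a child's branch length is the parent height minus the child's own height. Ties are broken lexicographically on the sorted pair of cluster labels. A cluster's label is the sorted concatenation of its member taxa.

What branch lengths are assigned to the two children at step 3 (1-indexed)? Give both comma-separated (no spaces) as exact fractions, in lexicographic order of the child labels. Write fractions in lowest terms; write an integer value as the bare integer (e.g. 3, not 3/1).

step 1: merge (C,E) at d=1; branch lengths C→1/2, E→1/2; new cluster CE
  updated: d(CE,F)=39/2, d(CE,J)=12, d(CE,P)=17, d(CE,T)=53/2
step 2: merge (J,P) at d=4; branch lengths J→2, P→2; new cluster JP
  updated: d(CE,JP)=29/2, d(F,JP)=22, d(JP,T)=23/2
step 3: merge (JP,T) at d=23/2; branch lengths JP→15/4, T→23/4; new cluster JPT
  updated: d(CE,JPT)=37/2, d(F,JPT)=58/3
step 4: merge (CE,JPT) at d=37/2; branch lengths CE→35/4, JPT→7/2; new cluster CEJPT
  updated: d(CEJPT,F)=97/5
step 5: merge (CEJPT,F) at d=97/5; branch lengths CEJPT→9/20, F→97/10; new cluster CEFJPT
final tree: (((C:1/2,E:1/2):35/4,((J:2,P:2):15/4,T:23/4):7/2):9/20,F:97/10)
total length: 369/10

15/4,23/4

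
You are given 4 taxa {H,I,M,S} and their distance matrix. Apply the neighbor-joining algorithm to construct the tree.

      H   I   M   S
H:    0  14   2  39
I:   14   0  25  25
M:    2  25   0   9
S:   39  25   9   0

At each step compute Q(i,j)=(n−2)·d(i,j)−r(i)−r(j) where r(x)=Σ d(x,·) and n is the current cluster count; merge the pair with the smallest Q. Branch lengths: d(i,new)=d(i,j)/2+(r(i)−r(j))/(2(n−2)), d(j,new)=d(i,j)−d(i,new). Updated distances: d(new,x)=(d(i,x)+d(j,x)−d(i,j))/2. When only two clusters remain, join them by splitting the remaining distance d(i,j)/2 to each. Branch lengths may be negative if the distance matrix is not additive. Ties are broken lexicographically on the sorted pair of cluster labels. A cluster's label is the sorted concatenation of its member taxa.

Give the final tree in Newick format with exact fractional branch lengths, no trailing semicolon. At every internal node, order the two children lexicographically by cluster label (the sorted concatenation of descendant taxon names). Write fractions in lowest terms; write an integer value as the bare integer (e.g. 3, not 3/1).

(((H:19/4,I:37/4):45/4,M:-19/4):55/8,S:55/8)

step 1: merge (H,I) at d=14, Q=-91; branch lengths H→19/4, I→37/4; new cluster HI
  updated: d(HI,M)=13/2, d(HI,S)=25
step 2: merge (HI,M) at d=13/2, Q=-81/2; branch lengths HI→45/4, M→-19/4; new cluster HIM
  updated: d(HIM,S)=55/4
step 3: merge (HIM,S) at d=55/4; branch lengths HIM→55/8, S→55/8; new cluster HIMS
final tree: (((H:19/4,I:37/4):45/4,M:-19/4):55/8,S:55/8)
total length: 137/4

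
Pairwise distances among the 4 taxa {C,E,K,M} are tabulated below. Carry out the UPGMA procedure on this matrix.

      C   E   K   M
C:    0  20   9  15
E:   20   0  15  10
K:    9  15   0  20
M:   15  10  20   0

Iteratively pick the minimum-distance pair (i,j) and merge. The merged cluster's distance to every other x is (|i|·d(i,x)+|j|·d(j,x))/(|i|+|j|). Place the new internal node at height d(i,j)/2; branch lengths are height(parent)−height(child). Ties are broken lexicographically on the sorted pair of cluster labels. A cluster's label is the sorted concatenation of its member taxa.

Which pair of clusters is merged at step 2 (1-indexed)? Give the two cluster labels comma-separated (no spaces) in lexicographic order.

E,M

step 1: merge (C,K) at d=9; branch lengths C→9/2, K→9/2; new cluster CK
  updated: d(CK,E)=35/2, d(CK,M)=35/2
step 2: merge (E,M) at d=10; branch lengths E→5, M→5; new cluster EM
  updated: d(CK,EM)=35/2
step 3: merge (CK,EM) at d=35/2; branch lengths CK→17/4, EM→15/4; new cluster CEKM
final tree: ((C:9/2,K:9/2):17/4,(E:5,M:5):15/4)
total length: 27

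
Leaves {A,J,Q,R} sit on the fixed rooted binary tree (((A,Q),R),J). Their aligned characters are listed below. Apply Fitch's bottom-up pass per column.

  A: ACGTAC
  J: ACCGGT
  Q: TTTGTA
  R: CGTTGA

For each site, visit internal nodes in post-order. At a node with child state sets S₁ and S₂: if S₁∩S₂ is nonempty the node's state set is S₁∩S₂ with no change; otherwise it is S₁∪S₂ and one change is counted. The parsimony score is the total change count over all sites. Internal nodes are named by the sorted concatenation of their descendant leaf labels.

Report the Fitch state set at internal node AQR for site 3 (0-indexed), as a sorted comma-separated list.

[col 0] AQ: children A:{A}, Q:{T} ∪→ {A,T}; cost 1
[col 0] AQR: children AQ:{A,T}, R:{C} ∪→ {A,C,T}; cost 1
[col 0] AJQR: children AQR:{A,C,T}, J:{A} ∩→ {A}; cost 0
[col 1] AQ: children A:{C}, Q:{T} ∪→ {C,T}; cost 1
[col 1] AQR: children AQ:{C,T}, R:{G} ∪→ {C,G,T}; cost 1
[col 1] AJQR: children AQR:{C,G,T}, J:{C} ∩→ {C}; cost 0
[col 2] AQ: children A:{G}, Q:{T} ∪→ {G,T}; cost 1
[col 2] AQR: children AQ:{G,T}, R:{T} ∩→ {T}; cost 0
[col 2] AJQR: children AQR:{T}, J:{C} ∪→ {C,T}; cost 1
[col 3] AQ: children A:{T}, Q:{G} ∪→ {G,T}; cost 1
[col 3] AQR: children AQ:{G,T}, R:{T} ∩→ {T}; cost 0
[col 3] AJQR: children AQR:{T}, J:{G} ∪→ {G,T}; cost 1
[col 4] AQ: children A:{A}, Q:{T} ∪→ {A,T}; cost 1
[col 4] AQR: children AQ:{A,T}, R:{G} ∪→ {A,G,T}; cost 1
[col 4] AJQR: children AQR:{A,G,T}, J:{G} ∩→ {G}; cost 0
[col 5] AQ: children A:{C}, Q:{A} ∪→ {A,C}; cost 1
[col 5] AQR: children AQ:{A,C}, R:{A} ∩→ {A}; cost 0
[col 5] AJQR: children AQR:{A}, J:{T} ∪→ {A,T}; cost 1
per-site changes: [2, 2, 2, 2, 2, 2]; total = 12

T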